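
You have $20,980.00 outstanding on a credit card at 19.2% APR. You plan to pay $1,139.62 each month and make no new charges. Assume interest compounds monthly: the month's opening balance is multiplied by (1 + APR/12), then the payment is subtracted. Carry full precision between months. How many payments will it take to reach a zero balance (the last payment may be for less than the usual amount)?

22 payments

Monthly rate r = 19.2%/12 = 1.6% = 0.016.
Recurrence: B ← B·(1+r) − $1,139.62.
Month 1: interest $335.68; balance after payment $20,176.06.
Month 2: interest $322.82; balance after payment $19,359.26.
Closed form: n = −ln(1 − rB₀/P)/ln(1+r) = −ln(0.70545)/ln(1.016) ≈ 21.982, so the balance reaches zero during payment 22.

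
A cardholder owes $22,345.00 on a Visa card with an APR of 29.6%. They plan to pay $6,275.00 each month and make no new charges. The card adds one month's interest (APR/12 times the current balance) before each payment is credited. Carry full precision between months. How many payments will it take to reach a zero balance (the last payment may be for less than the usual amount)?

4 payments

Monthly rate r = 29.6%/12 = 2.46667% = 0.0246667.
Recurrence: B ← B·(1+r) − $6,275.00.
Month 1: interest $551.18; balance after payment $16,621.18.
Month 2: interest $409.99; balance after payment $10,756.17.
Month 3: interest $265.32; balance after payment $4,746.48.
Month 4: interest $117.08; balance after payment $0.00.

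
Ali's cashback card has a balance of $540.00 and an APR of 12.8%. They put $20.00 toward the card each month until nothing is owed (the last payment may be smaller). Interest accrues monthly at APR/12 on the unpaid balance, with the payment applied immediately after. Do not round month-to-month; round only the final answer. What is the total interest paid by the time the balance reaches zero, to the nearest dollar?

$100

Monthly rate r = 12.8%/12 = 1.06667% = 0.0106667.
Payoff takes n = ⌈−ln(1 − rB₀/P)/ln(1+r)⌉ = ⌈32.014⌉ = 33 payments; the last is $0.29.
Total paid = 32·$20.00 + $0.29 = $640.29.
Total interest = total paid − principal = $640.29 − $540.00 = $100.29.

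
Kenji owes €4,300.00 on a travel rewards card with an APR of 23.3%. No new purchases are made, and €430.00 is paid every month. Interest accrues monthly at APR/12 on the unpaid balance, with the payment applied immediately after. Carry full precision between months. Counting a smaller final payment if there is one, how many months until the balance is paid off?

Monthly rate r = 23.3%/12 = 1.94167% = 0.0194167.
Recurrence: B ← B·(1+r) − €430.00.
Month 1: interest €83.49; balance after payment €3,953.49.
Month 2: interest €76.76; balance after payment €3,600.26.
Closed form: n = −ln(1 − rB₀/P)/ln(1+r) = −ln(0.80583)/ln(1.01942) ≈ 11.226, so the balance reaches zero during payment 12.

12 months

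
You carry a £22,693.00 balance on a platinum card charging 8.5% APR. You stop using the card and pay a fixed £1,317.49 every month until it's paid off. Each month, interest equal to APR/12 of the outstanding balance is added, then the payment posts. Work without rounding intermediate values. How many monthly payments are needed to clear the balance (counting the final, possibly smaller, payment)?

Monthly rate r = 8.5%/12 = 0.708333% = 0.00708333.
Recurrence: B ← B·(1+r) − £1,317.49.
Month 1: interest £160.74; balance after payment £21,536.25.
Month 2: interest £152.55; balance after payment £20,371.31.
Closed form: n = −ln(1 − rB₀/P)/ln(1+r) = −ln(0.87799)/ln(1.00708) ≈ 18.434, so the balance reaches zero during payment 19.

19 payments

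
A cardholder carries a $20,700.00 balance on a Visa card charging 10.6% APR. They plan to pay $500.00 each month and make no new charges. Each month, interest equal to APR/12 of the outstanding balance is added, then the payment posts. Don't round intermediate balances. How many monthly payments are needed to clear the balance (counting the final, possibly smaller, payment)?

52 payments

Monthly rate r = 10.6%/12 = 0.883333% = 0.00883333.
Recurrence: B ← B·(1+r) − $500.00.
Month 1: interest $182.85; balance after payment $20,382.85.
Month 2: interest $180.05; balance after payment $20,062.90.
Closed form: n = −ln(1 − rB₀/P)/ln(1+r) = −ln(0.6343)/ln(1.00883) ≈ 51.763, so the balance reaches zero during payment 52.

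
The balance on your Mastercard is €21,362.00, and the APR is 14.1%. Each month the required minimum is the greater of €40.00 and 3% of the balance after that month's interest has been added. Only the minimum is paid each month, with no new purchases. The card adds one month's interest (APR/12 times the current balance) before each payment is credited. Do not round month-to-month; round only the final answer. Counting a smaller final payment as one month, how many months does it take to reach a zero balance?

191 months

Monthly rate r = 14.1%/12 = 1.175% = 0.01175.
While 3% of the post-interest balance exceeds €40.00, each month B ← (B·(1+r))·(1 − 0.03), i.e. B shrinks by the factor (1+r)·0.97 = 0.9814.
This holds for months 1–149. Entering month 150 the balance is €1,301.78; 3% of the post-interest balance is now below €40.00, so the flat €40.00 minimum applies from here.
From month 150 a fixed €40.00 at rate r clears €1,301.78 in 42 more payments. Total: 149 + 42 = 191 months.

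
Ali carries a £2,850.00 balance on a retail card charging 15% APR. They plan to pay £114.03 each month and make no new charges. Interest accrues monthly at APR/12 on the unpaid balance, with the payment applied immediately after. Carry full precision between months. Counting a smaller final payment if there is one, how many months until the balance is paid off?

Monthly rate r = 15%/12 = 1.25% = 0.0125.
Recurrence: B ← B·(1+r) − £114.03.
Month 1: interest £35.62; balance after payment £2,771.59.
Month 2: interest £34.64; balance after payment £2,692.21.
Closed form: n = −ln(1 − rB₀/P)/ln(1+r) = −ln(0.68758)/ln(1.0125) ≈ 30.153, so the balance reaches zero during payment 31.

31 months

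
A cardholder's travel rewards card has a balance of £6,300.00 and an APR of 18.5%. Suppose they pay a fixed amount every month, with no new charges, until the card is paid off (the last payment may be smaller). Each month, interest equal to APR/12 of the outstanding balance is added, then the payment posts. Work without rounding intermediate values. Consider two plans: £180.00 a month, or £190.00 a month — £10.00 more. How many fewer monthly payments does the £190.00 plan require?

Monthly rate r = 18.5%/12 = 1.54167% = 0.0154167.
At £180.00/mo: n = ⌈−ln(1 − rB₀/P)/ln(1+r)⌉ = 51 payments (last £125.85); total interest = total paid − £6,300.00 = £2,825.85.
At £190.00/mo: 47 payments (last £149.45); total interest £2,589.45.
Payments saved = 51 − 47 = 4.

4 fewer payments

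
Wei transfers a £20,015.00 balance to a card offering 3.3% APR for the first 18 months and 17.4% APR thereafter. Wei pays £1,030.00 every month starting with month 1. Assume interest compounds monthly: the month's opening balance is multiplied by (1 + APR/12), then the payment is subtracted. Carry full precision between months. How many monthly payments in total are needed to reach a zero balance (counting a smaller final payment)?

Promo months 1–18 at r₀ = 3.3%/12 = 0.00275; months 19+ at r₁ = 17.4%/12 = 0.0145.
After month 18: iterate B ← B·(1+r₀) − £1,030.00 for 18 months → £2,049.45.
Then at r₁ with £1,030.00/mo: n₂ = −ln(1 − r₁·B/P)/ln(1+r₁) ≈ 2.03 → 3 more payments.

21 payments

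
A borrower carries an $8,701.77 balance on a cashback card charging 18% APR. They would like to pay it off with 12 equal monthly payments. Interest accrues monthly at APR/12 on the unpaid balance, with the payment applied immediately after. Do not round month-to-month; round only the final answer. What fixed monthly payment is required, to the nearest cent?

Monthly rate r = 18%/12 = 1.5% = 0.015.
Level-payment amortization: P = B₀·r / (1 − (1+r)^(−n)) = 8701.77·0.015 / (1 − 1.015^(−12)).
Denominator 1 − (1+r)^(−12) = 0.163612578.
P = 130.527 / 0.163612578 ≈ 797.78.

$797.78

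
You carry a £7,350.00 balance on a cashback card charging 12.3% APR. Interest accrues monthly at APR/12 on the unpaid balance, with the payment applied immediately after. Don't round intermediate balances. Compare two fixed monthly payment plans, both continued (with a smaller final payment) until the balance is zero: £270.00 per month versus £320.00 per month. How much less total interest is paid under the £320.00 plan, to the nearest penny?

£238.09

Monthly rate r = 12.3%/12 = 1.025% = 0.01025.
At £270.00/mo: n = ⌈−ln(1 − rB₀/P)/ln(1+r)⌉ = 33 payments (last £21.93); total interest = total paid − £7,350.00 = £1,311.93.
At £320.00/mo: 27 payments (last £103.84); total interest £1,073.84.
Interest saved = £1,311.93 − £1,073.84 = £238.09.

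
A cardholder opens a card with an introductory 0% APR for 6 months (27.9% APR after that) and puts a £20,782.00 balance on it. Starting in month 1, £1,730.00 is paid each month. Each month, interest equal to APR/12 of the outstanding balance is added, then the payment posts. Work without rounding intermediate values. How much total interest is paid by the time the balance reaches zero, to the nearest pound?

£938

Promo months 1–6 at r₀ = 0%/12 = 0; months 7+ at r₁ = 27.9%/12 = 0.02325.
After month 6 (no interest yet): B = £20,782.00 − 6·£1,730.00 = £10,402.00.
Then at r₁ with £1,730.00/mo: n₂ = −ln(1 − r₁·B/P)/ln(1+r₁) ≈ 6.55 → 7 more payments.
Total paid = 12·£1,730.00 + £959.52 = £21,719.52; interest = £21,719.52 − £20,782.00 = £937.52.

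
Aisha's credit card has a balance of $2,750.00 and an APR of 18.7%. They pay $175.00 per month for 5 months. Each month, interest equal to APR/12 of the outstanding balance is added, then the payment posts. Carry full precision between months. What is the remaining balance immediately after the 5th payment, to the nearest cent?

$2,068.35

Monthly rate r = 18.7%/12 = 1.55833% = 0.0155833.
Each month: B ← B·(1+r) − $175.00.
Month 1: interest $42.85; balance after payment $2,617.85.
Month 2: interest $40.79; balance after payment $2,483.65.
Month 3: interest $38.70; balance after payment $2,347.35.
Month 4: interest $36.58; balance after payment $2,208.93.
Month 5: interest $34.42; balance after payment $2,068.35.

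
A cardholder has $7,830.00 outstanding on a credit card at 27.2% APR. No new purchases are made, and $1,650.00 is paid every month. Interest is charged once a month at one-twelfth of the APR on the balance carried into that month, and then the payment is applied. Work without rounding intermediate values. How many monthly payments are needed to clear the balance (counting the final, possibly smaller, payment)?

6 months

Monthly rate r = 27.2%/12 = 2.26667% = 0.0226667.
Recurrence: B ← B·(1+r) − $1,650.00.
Month 1: interest $177.48; balance after payment $6,357.48.
Month 2: interest $144.10; balance after payment $4,851.58.
Month 3: interest $109.97; balance after payment $3,311.55.
Month 4: interest $75.06; balance after payment $1,736.61.
Month 5: interest $39.36; balance after payment $125.98.
Month 6: interest $2.86; balance after payment $0.00.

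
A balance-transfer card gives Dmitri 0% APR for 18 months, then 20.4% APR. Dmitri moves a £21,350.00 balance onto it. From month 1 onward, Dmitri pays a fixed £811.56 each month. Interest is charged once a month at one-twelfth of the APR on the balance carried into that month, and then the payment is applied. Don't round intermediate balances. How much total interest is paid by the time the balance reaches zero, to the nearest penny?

£588.06

Promo months 1–18 at r₀ = 0%/12 = 0; months 19+ at r₁ = 20.4%/12 = 0.017.
After month 18 (no interest yet): B = £21,350.00 − 18·£811.56 = £6,741.92.
Then at r₁ with £811.56/mo: n₂ = −ln(1 − r₁·B/P)/ln(1+r₁) ≈ 9.03 → 10 more payments.
Total paid = 27·£811.56 + £25.94 = £21,938.06; interest = £21,938.06 − £21,350.00 = £588.06.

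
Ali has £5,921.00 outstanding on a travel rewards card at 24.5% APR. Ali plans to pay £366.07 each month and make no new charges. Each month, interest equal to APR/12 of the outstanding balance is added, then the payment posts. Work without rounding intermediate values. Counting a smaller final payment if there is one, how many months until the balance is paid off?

20 months

Monthly rate r = 24.5%/12 = 2.04167% = 0.0204167.
Recurrence: B ← B·(1+r) − £366.07.
Month 1: interest £120.89; balance after payment £5,675.82.
Month 2: interest £115.88; balance after payment £5,425.63.
Closed form: n = −ln(1 − rB₀/P)/ln(1+r) = −ln(0.66977)/ln(1.02042) ≈ 19.832, so the balance reaches zero during payment 20.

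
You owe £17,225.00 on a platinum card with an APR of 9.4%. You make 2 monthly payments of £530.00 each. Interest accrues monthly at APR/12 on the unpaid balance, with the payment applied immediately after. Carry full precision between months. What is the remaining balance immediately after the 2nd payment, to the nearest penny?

Monthly rate r = 9.4%/12 = 0.783333% = 0.00783333.
Each month: B ← B·(1+r) − £530.00.
Month 1: interest £134.93; balance after payment £16,829.93.
Month 2: interest £131.83; balance after payment £16,431.76.

£16,431.76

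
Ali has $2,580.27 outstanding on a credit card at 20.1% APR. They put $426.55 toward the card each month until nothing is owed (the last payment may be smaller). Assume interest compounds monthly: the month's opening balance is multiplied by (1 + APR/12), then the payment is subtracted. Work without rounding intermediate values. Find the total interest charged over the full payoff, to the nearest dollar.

$164

Monthly rate r = 20.1%/12 = 1.675% = 0.01675.
Payoff takes n = ⌈−ln(1 − rB₀/P)/ln(1+r)⌉ = ⌈6.431⌉ = 7 payments; the last is $184.84.
Total paid = 6·$426.55 + $184.84 = $2,744.14.
Total interest = total paid − principal = $2,744.14 − $2,580.27 = $163.87.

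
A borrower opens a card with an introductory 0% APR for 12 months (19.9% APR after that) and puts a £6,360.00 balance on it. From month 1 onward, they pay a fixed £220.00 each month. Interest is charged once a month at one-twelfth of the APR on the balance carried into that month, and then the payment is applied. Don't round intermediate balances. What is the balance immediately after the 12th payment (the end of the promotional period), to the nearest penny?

Promo months 1–12 at r₀ = 0%/12 = 0; months 13+ at r₁ = 19.9%/12 = 0.0165833.
After month 12 (no interest yet): B = £6,360.00 − 12·£220.00 = £3,720.00.

£3,720.00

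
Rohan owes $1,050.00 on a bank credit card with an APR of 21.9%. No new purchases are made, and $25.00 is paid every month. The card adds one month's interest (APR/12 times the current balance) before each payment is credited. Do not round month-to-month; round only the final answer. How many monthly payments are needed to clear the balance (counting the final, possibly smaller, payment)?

81 payments

Monthly rate r = 21.9%/12 = 1.825% = 0.01825.
Recurrence: B ← B·(1+r) − $25.00.
Month 1: interest $19.16; balance after payment $1,044.16.
Month 2: interest $19.06; balance after payment $1,038.22.
Closed form: n = −ln(1 − rB₀/P)/ln(1+r) = −ln(0.2335)/ln(1.01825) ≈ 80.428, so the balance reaches zero during payment 81.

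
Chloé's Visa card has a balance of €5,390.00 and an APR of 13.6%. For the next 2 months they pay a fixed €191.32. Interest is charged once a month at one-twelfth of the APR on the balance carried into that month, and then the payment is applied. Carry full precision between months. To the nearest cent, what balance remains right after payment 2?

€5,128.06

Monthly rate r = 13.6%/12 = 1.13333% = 0.0113333.
Each month: B ← B·(1+r) − €191.32.
Month 1: interest €61.09; balance after payment €5,259.77.
Month 2: interest €59.61; balance after payment €5,128.06.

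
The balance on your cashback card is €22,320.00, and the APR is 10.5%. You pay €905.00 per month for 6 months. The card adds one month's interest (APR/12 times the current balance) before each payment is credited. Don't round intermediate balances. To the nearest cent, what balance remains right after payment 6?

Monthly rate r = 10.5%/12 = 0.875% = 0.00875.
Each month: B ← B·(1+r) − €905.00.
Month 1: interest €195.30; balance after payment €21,610.30.
Month 2: interest €189.09; balance after payment €20,894.39.
Month 3: interest €182.83; balance after payment €20,172.22.
Month 4: interest €176.51; balance after payment €19,443.72.
Month 5: interest €170.13; balance after payment €18,708.86.
Month 6: interest €163.70; balance after payment €17,967.56.

€17,967.56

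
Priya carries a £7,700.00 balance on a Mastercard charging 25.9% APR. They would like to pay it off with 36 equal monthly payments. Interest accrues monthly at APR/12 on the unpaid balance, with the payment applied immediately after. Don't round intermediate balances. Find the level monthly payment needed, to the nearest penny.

Monthly rate r = 25.9%/12 = 2.15833% = 0.0215833.
Level-payment amortization: P = B₀·r / (1 − (1+r)^(−n)) = 7700.00·0.0215833 / (1 − 1.02158^(−36)).
Denominator 1 − (1+r)^(−36) = 0.536400204.
P = 166.192 / 0.536400204 ≈ 309.83.

£309.83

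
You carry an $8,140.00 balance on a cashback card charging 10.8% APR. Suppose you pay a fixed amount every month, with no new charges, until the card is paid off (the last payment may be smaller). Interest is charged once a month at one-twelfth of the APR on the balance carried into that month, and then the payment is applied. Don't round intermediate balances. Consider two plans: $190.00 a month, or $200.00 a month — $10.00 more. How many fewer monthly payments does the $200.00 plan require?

Monthly rate r = 10.8%/12 = 0.9% = 0.009.
At $190.00/mo: n = ⌈−ln(1 − rB₀/P)/ln(1+r)⌉ = 55 payments (last $69.09); total interest = total paid − $8,140.00 = $2,189.09.
At $200.00/mo: 51 payments (last $182.94); total interest $2,042.94.
Payments saved = 55 − 51 = 4.

4 fewer payments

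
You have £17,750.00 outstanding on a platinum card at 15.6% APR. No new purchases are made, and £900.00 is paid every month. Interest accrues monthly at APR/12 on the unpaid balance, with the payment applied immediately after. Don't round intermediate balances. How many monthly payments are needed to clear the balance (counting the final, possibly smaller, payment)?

Monthly rate r = 15.6%/12 = 1.3% = 0.013.
Recurrence: B ← B·(1+r) − £900.00.
Month 1: interest £230.75; balance after payment £17,080.75.
Month 2: interest £222.05; balance after payment £16,402.80.
Closed form: n = −ln(1 − rB₀/P)/ln(1+r) = −ln(0.74361)/ln(1.013) ≈ 22.935, so the balance reaches zero during payment 23.

23 payments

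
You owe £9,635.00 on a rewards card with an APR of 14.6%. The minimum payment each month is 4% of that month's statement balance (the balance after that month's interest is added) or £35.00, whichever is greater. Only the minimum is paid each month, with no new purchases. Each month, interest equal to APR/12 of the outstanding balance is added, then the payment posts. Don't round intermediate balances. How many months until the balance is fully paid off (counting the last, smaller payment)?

Monthly rate r = 14.6%/12 = 1.21667% = 0.0121667.
While 4% of the post-interest balance exceeds £35.00, each month B ← (B·(1+r))·(1 − 0.04), i.e. B shrinks by the factor (1+r)·0.96 = 0.97168.
This holds for months 1–84. Entering month 85 the balance is £862.59; 4% of the post-interest balance is now below £35.00, so the flat £35.00 minimum applies from here.
From month 85 a fixed £35.00 at rate r clears £862.59 in 30 more payments. Total: 84 + 30 = 114 months.

114 months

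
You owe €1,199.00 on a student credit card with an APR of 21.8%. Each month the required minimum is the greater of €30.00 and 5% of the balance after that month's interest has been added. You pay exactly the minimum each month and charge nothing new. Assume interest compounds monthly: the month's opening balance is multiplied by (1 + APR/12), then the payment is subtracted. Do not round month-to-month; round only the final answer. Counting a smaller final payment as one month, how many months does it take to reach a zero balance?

Monthly rate r = 21.8%/12 = 1.81667% = 0.0181667.
While 5% of the post-interest balance exceeds €30.00, each month B ← (B·(1+r))·(1 − 0.05), i.e. B shrinks by the factor (1+r)·0.95 = 0.96726.
This holds for months 1–22. Entering month 23 the balance is €576.44; 5% of the post-interest balance is now below €30.00, so the flat €30.00 minimum applies from here.
From month 23 a fixed €30.00 at rate r clears €576.44 in 24 more payments. Total: 22 + 24 = 46 months.

46 months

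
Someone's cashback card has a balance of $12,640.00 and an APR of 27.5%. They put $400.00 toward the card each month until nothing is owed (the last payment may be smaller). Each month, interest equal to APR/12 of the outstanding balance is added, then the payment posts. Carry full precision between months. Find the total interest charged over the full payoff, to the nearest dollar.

Monthly rate r = 27.5%/12 = 2.29167% = 0.0229167.
Payoff takes n = ⌈−ln(1 − rB₀/P)/ln(1+r)⌉ = ⌈56.843⌉ = 57 payments; the last is $337.95.
Total paid = 56·$400.00 + $337.95 = $22,737.95.
Total interest = total paid − principal = $22,737.95 − $12,640.00 = $10,097.95.

$10,098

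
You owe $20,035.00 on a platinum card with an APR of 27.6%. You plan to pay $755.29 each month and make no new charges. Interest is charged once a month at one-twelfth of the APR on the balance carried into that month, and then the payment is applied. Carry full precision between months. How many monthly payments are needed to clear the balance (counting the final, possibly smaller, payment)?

Monthly rate r = 27.6%/12 = 2.3% = 0.023.
Recurrence: B ← B·(1+r) − $755.29.
Month 1: interest $460.81; balance after payment $19,740.51.
Month 2: interest $454.03; balance after payment $19,439.26.
Closed form: n = −ln(1 − rB₀/P)/ln(1+r) = −ln(0.3899)/ln(1.023) ≈ 41.420, so the balance reaches zero during payment 42.

42 payments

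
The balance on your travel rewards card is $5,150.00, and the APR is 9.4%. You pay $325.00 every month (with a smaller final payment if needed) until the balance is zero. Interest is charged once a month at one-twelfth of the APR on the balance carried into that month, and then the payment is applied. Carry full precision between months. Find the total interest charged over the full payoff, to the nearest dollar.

$370

Monthly rate r = 9.4%/12 = 0.783333% = 0.00783333.
Payoff takes n = ⌈−ln(1 − rB₀/P)/ln(1+r)⌉ = ⌈16.986⌉ = 17 payments; the last is $320.34.
Total paid = 16·$325.00 + $320.34 = $5,520.34.
Total interest = total paid − principal = $5,520.34 − $5,150.00 = $370.34.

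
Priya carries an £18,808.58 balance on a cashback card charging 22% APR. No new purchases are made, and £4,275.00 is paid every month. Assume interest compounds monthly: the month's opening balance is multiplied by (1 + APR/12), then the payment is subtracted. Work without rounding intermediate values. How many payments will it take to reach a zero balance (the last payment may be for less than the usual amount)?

5 payments

Monthly rate r = 22%/12 = 1.83333% = 0.0183333.
Recurrence: B ← B·(1+r) − £4,275.00.
Month 1: interest £344.82; balance after payment £14,878.40.
Month 2: interest £272.77; balance after payment £10,876.17.
Month 3: interest £199.40; balance after payment £6,800.57.
Month 4: interest £124.68; balance after payment £2,650.25.
Month 5: interest £48.59; balance after payment £0.00.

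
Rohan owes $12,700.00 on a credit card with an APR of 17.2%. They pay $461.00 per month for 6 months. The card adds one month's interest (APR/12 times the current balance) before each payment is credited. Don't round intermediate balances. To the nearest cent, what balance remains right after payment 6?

$10,965.06

Monthly rate r = 17.2%/12 = 1.43333% = 0.0143333.
Each month: B ← B·(1+r) − $461.00.
Month 1: interest $182.03; balance after payment $12,421.03.
Month 2: interest $178.03; balance after payment $12,138.07.
Month 3: interest $173.98; balance after payment $11,851.05.
Month 4: interest $169.87; balance after payment $11,559.91.
Month 5: interest $165.69; balance after payment $11,264.60.
Month 6: interest $161.46; balance after payment $10,965.06.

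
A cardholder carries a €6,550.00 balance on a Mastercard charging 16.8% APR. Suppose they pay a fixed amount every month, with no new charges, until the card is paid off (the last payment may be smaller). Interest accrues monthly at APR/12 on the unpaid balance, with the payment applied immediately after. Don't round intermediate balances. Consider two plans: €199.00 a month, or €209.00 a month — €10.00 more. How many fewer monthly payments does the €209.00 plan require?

3 fewer payments

Monthly rate r = 16.8%/12 = 1.4% = 0.014.
At €199.00/mo: n = ⌈−ln(1 − rB₀/P)/ln(1+r)⌉ = 45 payments (last €85.48); total interest = total paid − €6,550.00 = €2,291.48.
At €209.00/mo: 42 payments (last €114.31); total interest €2,133.31.
Payments saved = 45 − 42 = 3.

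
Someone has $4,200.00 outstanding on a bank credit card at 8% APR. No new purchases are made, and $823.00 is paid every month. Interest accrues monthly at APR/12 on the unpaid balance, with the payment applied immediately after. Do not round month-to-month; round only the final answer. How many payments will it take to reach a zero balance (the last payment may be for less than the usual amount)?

Monthly rate r = 8%/12 = 0.666667% = 0.00666667.
Recurrence: B ← B·(1+r) − $823.00.
Month 1: interest $28.00; balance after payment $3,405.00.
Month 2: interest $22.70; balance after payment $2,604.70.
Month 3: interest $17.36; balance after payment $1,799.06.
Month 4: interest $11.99; balance after payment $988.06.
Month 5: interest $6.59; balance after payment $171.65.
Month 6: interest $1.14; balance after payment $0.00.

6 months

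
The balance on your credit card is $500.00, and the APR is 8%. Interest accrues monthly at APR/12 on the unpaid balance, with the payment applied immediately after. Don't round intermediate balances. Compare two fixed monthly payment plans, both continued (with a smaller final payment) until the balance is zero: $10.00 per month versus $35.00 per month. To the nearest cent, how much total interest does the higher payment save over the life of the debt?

$83.03

Monthly rate r = 8%/12 = 0.666667% = 0.00666667.
At $10.00/mo: n = ⌈−ln(1 − rB₀/P)/ln(1+r)⌉ = 62 payments (last $0.22); total interest = total paid − $500.00 = $110.22.
At $35.00/mo: 16 payments (last $2.19); total interest $27.19.
Interest saved = $110.22 − $27.19 = $83.03.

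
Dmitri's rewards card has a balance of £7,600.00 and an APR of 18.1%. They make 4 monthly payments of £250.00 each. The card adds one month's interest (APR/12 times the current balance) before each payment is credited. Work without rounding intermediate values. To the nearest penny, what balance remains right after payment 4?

£7,046.16

Monthly rate r = 18.1%/12 = 1.50833% = 0.0150833.
Each month: B ← B·(1+r) − £250.00.
Month 1: interest £114.63; balance after payment £7,464.63.
Month 2: interest £112.59; balance after payment £7,327.22.
Month 3: interest £110.52; balance after payment £7,187.74.
Month 4: interest £108.42; balance after payment £7,046.16.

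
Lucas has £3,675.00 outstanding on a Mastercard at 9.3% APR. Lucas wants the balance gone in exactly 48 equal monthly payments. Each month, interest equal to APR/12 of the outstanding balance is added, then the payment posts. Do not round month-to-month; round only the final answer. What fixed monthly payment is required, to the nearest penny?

£91.98

Monthly rate r = 9.3%/12 = 0.775% = 0.00775.
Level-payment amortization: P = B₀·r / (1 − (1+r)^(−n)) = 3675.00·0.00775 / (1 − 1.00775^(−48)).
Denominator 1 − (1+r)^(−48) = 0.309656449.
P = 28.4813 / 0.309656449 ≈ 91.98.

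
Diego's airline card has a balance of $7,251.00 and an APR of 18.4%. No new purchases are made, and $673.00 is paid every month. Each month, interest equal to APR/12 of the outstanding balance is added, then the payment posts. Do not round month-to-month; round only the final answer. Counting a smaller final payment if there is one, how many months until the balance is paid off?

Monthly rate r = 18.4%/12 = 1.53333% = 0.0153333.
Recurrence: B ← B·(1+r) − $673.00.
Month 1: interest $111.18; balance after payment $6,689.18.
Month 2: interest $102.57; balance after payment $6,118.75.
Closed form: n = −ln(1 − rB₀/P)/ln(1+r) = −ln(0.8348)/ln(1.01533) ≈ 11.866, so the balance reaches zero during payment 12.

12 months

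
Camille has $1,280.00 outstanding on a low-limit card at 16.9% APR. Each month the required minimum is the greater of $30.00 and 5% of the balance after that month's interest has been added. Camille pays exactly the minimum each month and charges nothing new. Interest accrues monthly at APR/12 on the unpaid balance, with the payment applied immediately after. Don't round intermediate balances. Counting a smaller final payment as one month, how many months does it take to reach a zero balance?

Monthly rate r = 16.9%/12 = 1.40833% = 0.0140833.
While 5% of the post-interest balance exceeds $30.00, each month B ← (B·(1+r))·(1 − 0.05), i.e. B shrinks by the factor (1+r)·0.95 = 0.96338.
This holds for months 1–21. Entering month 22 the balance is $584.73; 5% of the post-interest balance is now below $30.00, so the flat $30.00 minimum applies from here.
From month 22 a fixed $30.00 at rate r clears $584.73 in 23 more payments. Total: 21 + 23 = 44 months.

44 months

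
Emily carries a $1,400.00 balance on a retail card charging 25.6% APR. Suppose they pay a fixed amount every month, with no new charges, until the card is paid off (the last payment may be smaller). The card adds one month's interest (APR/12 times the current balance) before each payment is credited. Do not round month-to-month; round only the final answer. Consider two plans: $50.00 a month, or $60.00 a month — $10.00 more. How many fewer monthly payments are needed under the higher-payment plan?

11 fewer payments

Monthly rate r = 25.6%/12 = 2.13333% = 0.0213333.
At $50.00/mo: n = ⌈−ln(1 − rB₀/P)/ln(1+r)⌉ = 44 payments (last $4.69); total interest = total paid − $1,400.00 = $754.69.
At $60.00/mo: 33 payments (last $37.74); total interest $557.74.
Payments saved = 44 − 33 = 11.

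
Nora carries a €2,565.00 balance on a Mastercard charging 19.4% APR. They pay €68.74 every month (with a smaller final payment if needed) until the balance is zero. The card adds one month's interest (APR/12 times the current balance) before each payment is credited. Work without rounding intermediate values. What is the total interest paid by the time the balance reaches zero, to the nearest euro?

Monthly rate r = 19.4%/12 = 1.61667% = 0.0161667.
Payoff takes n = ⌈−ln(1 − rB₀/P)/ln(1+r)⌉ = ⌈57.644⌉ = 58 payments; the last is €44.37.
Total paid = 57·€68.74 + €44.37 = €3,962.55.
Total interest = total paid − principal = €3,962.55 − €2,565.00 = €1,397.55.

€1,398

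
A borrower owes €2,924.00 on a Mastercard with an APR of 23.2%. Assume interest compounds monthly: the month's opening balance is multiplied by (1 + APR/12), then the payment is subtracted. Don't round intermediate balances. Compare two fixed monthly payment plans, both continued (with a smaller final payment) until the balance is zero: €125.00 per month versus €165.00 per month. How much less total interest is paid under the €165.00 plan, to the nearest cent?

€314.91

Monthly rate r = 23.2%/12 = 1.93333% = 0.0193333.
At €125.00/mo: n = ⌈−ln(1 − rB₀/P)/ln(1+r)⌉ = 32 payments (last €54.57); total interest = total paid − €2,924.00 = €1,005.57.
At €165.00/mo: 22 payments (last €149.66); total interest €690.66.
Interest saved = €1,005.57 − €690.66 = €314.91.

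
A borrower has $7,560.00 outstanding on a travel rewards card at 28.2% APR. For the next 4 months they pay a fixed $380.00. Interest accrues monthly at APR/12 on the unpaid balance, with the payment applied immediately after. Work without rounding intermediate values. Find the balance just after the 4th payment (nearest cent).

$6,721.66

Monthly rate r = 28.2%/12 = 2.35% = 0.0235.
Each month: B ← B·(1+r) − $380.00.
Month 1: interest $177.66; balance after payment $7,357.66.
Month 2: interest $172.91; balance after payment $7,150.57.
Month 3: interest $168.04; balance after payment $6,938.60.
Month 4: interest $163.06; balance after payment $6,721.66.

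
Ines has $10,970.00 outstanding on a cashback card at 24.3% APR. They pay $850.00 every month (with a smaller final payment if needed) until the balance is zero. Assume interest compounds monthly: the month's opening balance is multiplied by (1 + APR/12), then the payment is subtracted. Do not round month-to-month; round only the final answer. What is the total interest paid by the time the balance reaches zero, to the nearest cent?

$1,874.44

Monthly rate r = 24.3%/12 = 2.025% = 0.02025.
Payoff takes n = ⌈−ln(1 − rB₀/P)/ln(1+r)⌉ = ⌈15.110⌉ = 16 payments; the last is $94.44.
Total paid = 15·$850.00 + $94.44 = $12,844.44.
Total interest = total paid − principal = $12,844.44 − $10,970.00 = $1,874.44.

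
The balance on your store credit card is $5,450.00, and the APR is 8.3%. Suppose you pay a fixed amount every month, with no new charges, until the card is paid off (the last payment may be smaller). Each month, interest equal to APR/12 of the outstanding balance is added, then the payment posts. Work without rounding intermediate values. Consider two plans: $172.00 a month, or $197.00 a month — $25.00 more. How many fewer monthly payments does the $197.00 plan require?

5 fewer payments

Monthly rate r = 8.3%/12 = 0.691667% = 0.00691667.
At $172.00/mo: n = ⌈−ln(1 − rB₀/P)/ln(1+r)⌉ = 36 payments (last $153.21); total interest = total paid − $5,450.00 = $723.21.
At $197.00/mo: 31 payments (last $160.23); total interest $620.23.
Payments saved = 36 − 31 = 5.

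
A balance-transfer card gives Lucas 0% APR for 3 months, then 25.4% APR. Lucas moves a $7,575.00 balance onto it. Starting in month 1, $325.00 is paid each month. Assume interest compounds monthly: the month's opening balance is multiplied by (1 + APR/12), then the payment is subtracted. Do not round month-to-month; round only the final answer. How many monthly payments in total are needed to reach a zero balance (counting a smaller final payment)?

30 payments

Promo months 1–3 at r₀ = 0%/12 = 0; months 4+ at r₁ = 25.4%/12 = 0.0211667.
After month 3 (no interest yet): B = $7,575.00 − 3·$325.00 = $6,600.00.
Then at r₁ with $325.00/mo: n₂ = −ln(1 − r₁·B/P)/ln(1+r₁) ≈ 26.82 → 27 more payments.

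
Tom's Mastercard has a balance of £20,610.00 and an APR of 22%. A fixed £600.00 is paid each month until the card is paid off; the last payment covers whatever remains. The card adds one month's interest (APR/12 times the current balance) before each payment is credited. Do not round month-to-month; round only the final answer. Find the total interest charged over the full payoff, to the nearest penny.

Monthly rate r = 22%/12 = 1.83333% = 0.0183333.
Payoff takes n = ⌈−ln(1 − rB₀/P)/ln(1+r)⌉ = ⌈54.690⌉ = 55 payments; the last is £415.39.
Total paid = 54·£600.00 + £415.39 = £32,815.39.
Total interest = total paid − principal = £32,815.39 − £20,610.00 = £12,205.39.

£12,205.39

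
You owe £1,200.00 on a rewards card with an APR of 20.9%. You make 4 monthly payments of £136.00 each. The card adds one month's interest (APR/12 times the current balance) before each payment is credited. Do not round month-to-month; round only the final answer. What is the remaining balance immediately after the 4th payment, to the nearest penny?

Monthly rate r = 20.9%/12 = 1.74167% = 0.0174167.
Each month: B ← B·(1+r) − £136.00.
Month 1: interest £20.90; balance after payment £1,084.90.
Month 2: interest £18.90; balance after payment £967.80.
Month 3: interest £16.86; balance after payment £848.65.
Month 4: interest £14.78; balance after payment £727.43.

£727.43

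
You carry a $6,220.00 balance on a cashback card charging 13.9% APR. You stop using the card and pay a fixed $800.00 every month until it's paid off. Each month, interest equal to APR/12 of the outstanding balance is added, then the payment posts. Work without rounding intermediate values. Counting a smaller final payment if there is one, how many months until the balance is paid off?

Monthly rate r = 13.9%/12 = 1.15833% = 0.0115833.
Recurrence: B ← B·(1+r) − $800.00.
Month 1: interest $72.05; balance after payment $5,492.05.
Month 2: interest $63.62; balance after payment $4,755.66.
Closed form: n = −ln(1 − rB₀/P)/ln(1+r) = −ln(0.90994)/ln(1.01158) ≈ 8.195, so the balance reaches zero during payment 9.

9 months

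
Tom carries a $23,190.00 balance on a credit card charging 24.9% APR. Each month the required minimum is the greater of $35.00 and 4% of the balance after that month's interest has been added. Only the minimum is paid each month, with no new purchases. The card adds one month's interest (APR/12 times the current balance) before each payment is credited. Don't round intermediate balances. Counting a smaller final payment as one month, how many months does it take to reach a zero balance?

198 months

Monthly rate r = 24.9%/12 = 2.075% = 0.02075.
While 4% of the post-interest balance exceeds $35.00, each month B ← (B·(1+r))·(1 − 0.04), i.e. B shrinks by the factor (1+r)·0.96 = 0.97992.
This holds for months 1–163. Entering month 164 the balance is $849.91; 4% of the post-interest balance is now below $35.00, so the flat $35.00 minimum applies from here.
From month 164 a fixed $35.00 at rate r clears $849.91 in 35 more payments. Total: 163 + 35 = 198 months.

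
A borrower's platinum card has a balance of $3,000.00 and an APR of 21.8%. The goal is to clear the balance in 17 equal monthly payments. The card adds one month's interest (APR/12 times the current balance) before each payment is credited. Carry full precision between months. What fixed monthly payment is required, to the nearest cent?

Monthly rate r = 21.8%/12 = 1.81667% = 0.0181667.
Level-payment amortization: P = B₀·r / (1 − (1+r)^(−n)) = 3000.00·0.0181667 / (1 − 1.01817^(−17)).
Denominator 1 − (1+r)^(−17) = 0.263658752.
P = 54.5 / 0.263658752 ≈ 206.71.

$206.71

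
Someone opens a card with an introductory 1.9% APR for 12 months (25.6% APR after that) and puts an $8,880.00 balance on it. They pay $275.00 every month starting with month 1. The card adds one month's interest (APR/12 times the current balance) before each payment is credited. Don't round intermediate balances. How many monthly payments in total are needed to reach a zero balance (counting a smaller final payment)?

40 months

Promo months 1–12 at r₀ = 1.9%/12 = 0.00158333; months 13+ at r₁ = 25.6%/12 = 0.0213333.
After month 12: iterate B ← B·(1+r₀) − $275.00 for 12 months → $5,721.31.
Then at r₁ with $275.00/mo: n₂ = −ln(1 − r₁·B/P)/ln(1+r₁) ≈ 27.79 → 28 more payments.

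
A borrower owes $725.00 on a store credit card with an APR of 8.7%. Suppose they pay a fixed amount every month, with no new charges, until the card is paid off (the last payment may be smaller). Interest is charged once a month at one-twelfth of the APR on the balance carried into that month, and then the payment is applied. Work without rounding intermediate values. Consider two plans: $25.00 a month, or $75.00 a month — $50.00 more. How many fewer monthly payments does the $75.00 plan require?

Monthly rate r = 8.7%/12 = 0.725% = 0.00725.
At $25.00/mo: n = ⌈−ln(1 − rB₀/P)/ln(1+r)⌉ = 33 payments (last $16.89); total interest = total paid − $725.00 = $91.89.
At $75.00/mo: 11 payments (last $4.39); total interest $29.39.
Payments saved = 33 − 11 = 22.

22 fewer payments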